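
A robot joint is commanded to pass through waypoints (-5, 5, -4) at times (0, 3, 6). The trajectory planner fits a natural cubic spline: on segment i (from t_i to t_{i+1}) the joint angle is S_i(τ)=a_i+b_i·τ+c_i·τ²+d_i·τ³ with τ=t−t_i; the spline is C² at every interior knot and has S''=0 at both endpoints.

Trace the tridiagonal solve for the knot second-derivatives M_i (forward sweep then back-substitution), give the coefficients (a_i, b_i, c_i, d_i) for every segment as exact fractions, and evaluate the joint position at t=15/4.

Δ: Δ0=10/3, Δ1=-3
row 1: diag=12, rhs=-38; c'=1/4, d'=-19/6
back: M1=-19/6
M: M0=0, M1=-19/6, M2=0
seg 0: a=-5, c=M0/2=0, d=(M1−M0)/(6·3)=-19/108, b=Δ0−h0·(2M0+M1)/6=59/12
seg 1: a=5, c=M1/2=-19/12, d=(M2−M1)/(6·3)=19/108, b=Δ1−h1·(2M1+M2)/6=1/6
t_q=15/4 → seg 1, τ=3/4; S=5+1/6·τ+-19/12·τ²+19/108·τ³=1103/256

  seg 0: a=-5 b=59/12 c=0 d=-19/108
  seg 1: a=5 b=1/6 c=-19/12 d=19/108
S(15/4) = 1103/256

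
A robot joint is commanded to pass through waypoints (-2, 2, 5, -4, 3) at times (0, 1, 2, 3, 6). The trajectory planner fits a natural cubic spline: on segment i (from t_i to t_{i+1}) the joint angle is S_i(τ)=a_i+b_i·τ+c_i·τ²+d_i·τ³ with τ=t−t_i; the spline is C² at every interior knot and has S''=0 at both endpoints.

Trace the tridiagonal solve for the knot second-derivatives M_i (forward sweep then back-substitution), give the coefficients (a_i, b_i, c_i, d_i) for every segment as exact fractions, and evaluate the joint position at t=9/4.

  seg 0: a=-2 b=1163/348 c=0 d=229/348
  seg 1: a=2 b=925/174 c=229/116 d=-1493/348
  seg 2: a=5 b=-1255/348 c=-316/29 d=1915/348
  seg 3: a=-4 b=-1547/174 c=651/116 d=-217/348
S(9/4) = 26009/7424

Δ: Δ0=4, Δ1=3, Δ2=-9, Δ3=7/3
row 1: diag=4, rhs=-6; c'=1/4, d'=-3/2
row 2: denom=4−1·1/4=15/4; d'=(-72−1·-3/2)/(15/4)=-94/5
row 3: denom=8−1·4/15=116/15; d'=(68−1·-94/5)/(116/15)=651/58
back: M3=651/58
back: M2=-94/5−4/15·651/58=-632/29
back: M1=-3/2−1/4·-632/29=229/58
M: M0=0, M1=229/58, M2=-632/29, M3=651/58, M4=0
seg 0: a=-2, c=M0/2=0, d=(M1−M0)/(6·1)=229/348, b=Δ0−h0·(2M0+M1)/6=1163/348
seg 1: a=2, c=M1/2=229/116, d=(M2−M1)/(6·1)=-1493/348, b=Δ1−h1·(2M1+M2)/6=925/174
seg 2: a=5, c=M2/2=-316/29, d=(M3−M2)/(6·1)=1915/348, b=Δ2−h2·(2M2+M3)/6=-1255/348
seg 3: a=-4, c=M3/2=651/116, d=(M4−M3)/(6·3)=-217/348, b=Δ3−h3·(2M3+M4)/6=-1547/174
t_q=9/4 → seg 2, τ=1/4; S=5+-1255/348·τ+-316/29·τ²+1915/348·τ³=26009/7424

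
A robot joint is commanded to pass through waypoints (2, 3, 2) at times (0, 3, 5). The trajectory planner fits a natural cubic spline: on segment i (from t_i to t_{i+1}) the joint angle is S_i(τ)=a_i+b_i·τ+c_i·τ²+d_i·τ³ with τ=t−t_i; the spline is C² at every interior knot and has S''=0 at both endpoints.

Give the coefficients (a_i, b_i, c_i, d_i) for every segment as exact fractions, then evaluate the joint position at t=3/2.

Δ: Δ0=1/3, Δ1=-1/2
row 1: diag=10, rhs=-5; c'=1/5, d'=-1/2
back: M1=-1/2
M: M0=0, M1=-1/2, M2=0
seg 0: a=2, c=M0/2=0, d=(M1−M0)/(6·3)=-1/36, b=Δ0−h0·(2M0+M1)/6=7/12
seg 1: a=3, c=M1/2=-1/4, d=(M2−M1)/(6·2)=1/24, b=Δ1−h1·(2M1+M2)/6=-1/6
t_q=3/2 → seg 0, τ=3/2; S=2+7/12·τ+0·τ²+-1/36·τ³=89/32

  seg 0: a=2 b=7/12 c=0 d=-1/36
  seg 1: a=3 b=-1/6 c=-1/4 d=1/24
S(3/2) = 89/32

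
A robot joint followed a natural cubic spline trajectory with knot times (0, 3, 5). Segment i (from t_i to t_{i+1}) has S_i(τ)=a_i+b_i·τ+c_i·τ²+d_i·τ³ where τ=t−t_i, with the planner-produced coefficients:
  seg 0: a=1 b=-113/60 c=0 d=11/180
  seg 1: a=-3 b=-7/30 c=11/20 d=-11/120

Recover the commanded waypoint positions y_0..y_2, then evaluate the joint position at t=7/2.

y_0 = S_0(0) = a_0 = 1
y_1 = S_1(0) = a_1 = -3
y_2 = S_1(2) = -2
t_q=7/2 is in segment 1 (τ=1/2); S_1(τ)=-957/320

y_0=1 y_1=-3 y_2=-2
S(7/2) = -957/320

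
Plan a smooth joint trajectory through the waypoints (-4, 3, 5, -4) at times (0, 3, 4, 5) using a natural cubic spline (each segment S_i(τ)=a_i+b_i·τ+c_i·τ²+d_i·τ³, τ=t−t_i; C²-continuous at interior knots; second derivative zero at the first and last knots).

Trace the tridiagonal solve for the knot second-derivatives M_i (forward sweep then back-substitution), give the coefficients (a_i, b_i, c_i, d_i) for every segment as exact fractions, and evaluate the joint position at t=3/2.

  seg 0: a=-4 b=130/93 c=0 d=29/279
  seg 1: a=3 b=391/93 c=29/31 d=-292/93
  seg 2: a=5 b=-311/93 c=-263/31 d=263/93
S(3/2) = -385/248

Δ: Δ0=7/3, Δ1=2, Δ2=-9
row 1: diag=8, rhs=-2; c'=1/8, d'=-1/4
row 2: denom=4−1·1/8=31/8; d'=(-66−1·-1/4)/(31/8)=-526/31
back: M2=-526/31
back: M1=-1/4−1/8·-526/31=58/31
M: M0=0, M1=58/31, M2=-526/31, M3=0
seg 0: a=-4, c=M0/2=0, d=(M1−M0)/(6·3)=29/279, b=Δ0−h0·(2M0+M1)/6=130/93
seg 1: a=3, c=M1/2=29/31, d=(M2−M1)/(6·1)=-292/93, b=Δ1−h1·(2M1+M2)/6=391/93
seg 2: a=5, c=M2/2=-263/31, d=(M3−M2)/(6·1)=263/93, b=Δ2−h2·(2M2+M3)/6=-311/93
t_q=3/2 → seg 0, τ=3/2; S=-4+130/93·τ+0·τ²+29/279·τ³=-385/248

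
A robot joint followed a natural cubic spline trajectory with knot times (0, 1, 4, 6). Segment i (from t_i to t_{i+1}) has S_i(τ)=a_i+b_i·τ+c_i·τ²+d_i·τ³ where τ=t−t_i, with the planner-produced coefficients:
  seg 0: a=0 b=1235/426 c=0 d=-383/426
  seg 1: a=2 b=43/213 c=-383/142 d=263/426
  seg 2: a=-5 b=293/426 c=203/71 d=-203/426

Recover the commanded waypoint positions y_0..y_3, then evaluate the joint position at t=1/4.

y_0 = S_0(0) = a_0 = 0
y_1 = S_1(0) = a_1 = 2
y_2 = S_2(0) = a_2 = -5
y_3 = S_2(2) = 4
t_q=1/4 is in segment 0 (τ=1/4); S_0(τ)=6459/9088

y_0=0 y_1=2 y_2=-5 y_3=4
S(1/4) = 6459/9088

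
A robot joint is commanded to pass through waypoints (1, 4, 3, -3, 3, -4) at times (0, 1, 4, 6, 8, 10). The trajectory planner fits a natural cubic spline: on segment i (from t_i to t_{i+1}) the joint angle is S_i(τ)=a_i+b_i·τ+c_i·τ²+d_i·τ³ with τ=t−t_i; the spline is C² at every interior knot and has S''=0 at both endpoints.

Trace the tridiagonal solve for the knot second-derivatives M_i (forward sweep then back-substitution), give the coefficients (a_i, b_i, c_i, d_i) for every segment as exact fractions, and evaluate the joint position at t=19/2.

Δ: Δ0=3, Δ1=-1/3, Δ2=-3, Δ3=3, Δ4=-7/2
row 1: diag=8, rhs=-20; c'=3/8, d'=-5/2
row 2: denom=10−3·3/8=71/8; d'=(-16−3·-5/2)/(71/8)=-68/71
row 3: denom=8−2·16/71=536/71; d'=(36−2·-68/71)/(536/71)=673/134
row 4: denom=8−2·71/268=1001/134; d'=(-39−2·673/134)/(1001/134)=-6572/1001
back: M4=-6572/1001
back: M3=673/134−71/268·-6572/1001=13537/2002
back: M2=-68/71−16/71·13537/2002=-2484/1001
back: M1=-5/2−3/8·-2484/1001=-1571/1001
M: M0=0, M1=-1571/1001, M2=-2484/1001, M3=13537/2002, M4=-6572/1001, M5=0
seg 0: a=1, c=M0/2=0, d=(M1−M0)/(6·1)=-1571/6006, b=Δ0−h0·(2M0+M1)/6=19589/6006
seg 1: a=4, c=M1/2=-1571/2002, d=(M2−M1)/(6·3)=-83/1638, b=Δ1−h1·(2M1+M2)/6=7438/3003
seg 2: a=3, c=M2/2=-1242/1001, d=(M3−M2)/(6·2)=18505/24024, b=Δ2−h2·(2M2+M3)/6=-1663/462
seg 3: a=-3, c=M3/2=13537/4004, d=(M4−M3)/(6·2)=-26681/24024, b=Δ3−h3·(2M3+M4)/6=292/429
seg 4: a=3, c=M4/2=-3286/1001, d=(M5−M4)/(6·2)=1643/3003, b=Δ4−h4·(2M4+M5)/6=5267/6006
t_q=19/2 → seg 4, τ=3/2; S=3+5267/6006·τ+-3286/1001·τ²+1643/3003·τ³=-9803/8008

  seg 0: a=1 b=19589/6006 c=0 d=-1571/6006
  seg 1: a=4 b=7438/3003 c=-1571/2002 d=-83/1638
  seg 2: a=3 b=-1663/462 c=-1242/1001 d=18505/24024
  seg 3: a=-3 b=292/429 c=13537/4004 d=-26681/24024
  seg 4: a=3 b=5267/6006 c=-3286/1001 d=1643/3003
S(19/2) = -9803/8008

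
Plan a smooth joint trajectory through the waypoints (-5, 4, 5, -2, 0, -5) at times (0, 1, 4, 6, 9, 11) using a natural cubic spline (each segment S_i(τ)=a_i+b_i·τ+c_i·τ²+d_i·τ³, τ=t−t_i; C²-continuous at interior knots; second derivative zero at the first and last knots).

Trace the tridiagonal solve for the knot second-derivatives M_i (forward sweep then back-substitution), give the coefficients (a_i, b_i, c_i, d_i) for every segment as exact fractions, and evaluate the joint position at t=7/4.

Δ: Δ0=9, Δ1=1/3, Δ2=-7/2, Δ3=2/3, Δ4=-5/2
row 1: diag=8, rhs=-52; c'=3/8, d'=-13/2
row 2: denom=10−3·3/8=71/8; d'=(-23−3·-13/2)/(71/8)=-28/71
row 3: denom=10−2·16/71=678/71; d'=(25−2·-28/71)/(678/71)=1831/678
row 4: denom=10−3·71/226=2047/226; d'=(-19−3·1831/678)/(2047/226)=-6125/2047
back: M4=-6125/2047
back: M3=1831/678−71/226·-6125/2047=22357/6141
back: M2=-28/71−16/71·22357/6141=-7460/6141
back: M1=-13/2−3/8·-7460/6141=-12373/2047
M: M0=0, M1=-12373/2047, M2=-7460/6141, M3=22357/6141, M4=-6125/2047, M5=0
seg 0: a=-5, c=M0/2=0, d=(M1−M0)/(6·1)=-12373/12282, b=Δ0−h0·(2M0+M1)/6=122911/12282
seg 1: a=4, c=M1/2=-12373/4094, d=(M2−M1)/(6·3)=29659/110538, b=Δ1−h1·(2M1+M2)/6=42896/6141
seg 2: a=5, c=M2/2=-3730/6141, d=(M3−M2)/(6·2)=3313/8188, b=Δ2−h2·(2M2+M3)/6=-47945/12282
seg 3: a=-2, c=M3/2=22357/12282, d=(M4−M3)/(6·3)=-20366/55269, b=Δ3−h3·(2M3+M4)/6=-18151/12282
seg 4: a=0, c=M4/2=-6125/4094, d=(M5−M4)/(6·2)=6125/24564, b=Δ4−h4·(2M4+M5)/6=-6205/12282
t_q=7/4 → seg 1, τ=3/4; S=4+42896/6141·τ+-12373/4094·τ²+29659/110538·τ³=2004967/262016

  seg 0: a=-5 b=122911/12282 c=0 d=-12373/12282
  seg 1: a=4 b=42896/6141 c=-12373/4094 d=29659/110538
  seg 2: a=5 b=-47945/12282 c=-3730/6141 d=3313/8188
  seg 3: a=-2 b=-18151/12282 c=22357/12282 d=-20366/55269
  seg 4: a=0 b=-6205/12282 c=-6125/4094 d=6125/24564
S(7/4) = 2004967/262016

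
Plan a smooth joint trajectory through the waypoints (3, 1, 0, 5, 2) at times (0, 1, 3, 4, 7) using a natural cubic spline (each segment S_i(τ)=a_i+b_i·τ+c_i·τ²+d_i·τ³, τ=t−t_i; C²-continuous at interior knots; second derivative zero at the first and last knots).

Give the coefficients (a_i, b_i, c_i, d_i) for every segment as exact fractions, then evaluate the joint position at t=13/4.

  seg 0: a=3 b=-941/500 c=0 d=-59/500
  seg 1: a=1 b=-559/250 c=-177/500 d=611/1000
  seg 2: a=0 b=92/25 c=414/125 d=-249/125
  seg 3: a=5 b=541/125 c=-333/125 d=37/125
S(13/4) = 8767/8000

Δ: Δ0=-2, Δ1=-1/2, Δ2=5, Δ3=-1
row 1: diag=6, rhs=9; c'=1/3, d'=3/2
row 2: denom=6−2·1/3=16/3; d'=(33−2·3/2)/(16/3)=45/8
row 3: denom=8−1·3/16=125/16; d'=(-36−1·45/8)/(125/16)=-666/125
back: M3=-666/125
back: M2=45/8−3/16·-666/125=828/125
back: M1=3/2−1/3·828/125=-177/250
M: M0=0, M1=-177/250, M2=828/125, M3=-666/125, M4=0
seg 0: a=3, c=M0/2=0, d=(M1−M0)/(6·1)=-59/500, b=Δ0−h0·(2M0+M1)/6=-941/500
seg 1: a=1, c=M1/2=-177/500, d=(M2−M1)/(6·2)=611/1000, b=Δ1−h1·(2M1+M2)/6=-559/250
seg 2: a=0, c=M2/2=414/125, d=(M3−M2)/(6·1)=-249/125, b=Δ2−h2·(2M2+M3)/6=92/25
seg 3: a=5, c=M3/2=-333/125, d=(M4−M3)/(6·3)=37/125, b=Δ3−h3·(2M3+M4)/6=541/125
t_q=13/4 → seg 2, τ=1/4; S=0+92/25·τ+414/125·τ²+-249/125·τ³=8767/8000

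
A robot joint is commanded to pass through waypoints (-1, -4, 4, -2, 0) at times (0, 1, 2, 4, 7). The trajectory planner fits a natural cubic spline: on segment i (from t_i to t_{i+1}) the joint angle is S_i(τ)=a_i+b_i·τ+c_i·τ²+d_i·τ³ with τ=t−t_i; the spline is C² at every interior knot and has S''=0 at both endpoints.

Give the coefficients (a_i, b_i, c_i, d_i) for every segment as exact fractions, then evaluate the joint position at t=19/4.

Δ: Δ0=-3, Δ1=8, Δ2=-3, Δ3=2/3
row 1: diag=4, rhs=66; c'=1/4, d'=33/2
row 2: denom=6−1·1/4=23/4; d'=(-66−1·33/2)/(23/4)=-330/23
row 3: denom=10−2·8/23=214/23; d'=(22−2·-330/23)/(214/23)=583/107
back: M3=583/107
back: M2=-330/23−8/23·583/107=-1738/107
back: M1=33/2−1/4·-1738/107=2200/107
M: M0=0, M1=2200/107, M2=-1738/107, M3=583/107, M4=0
seg 0: a=-1, c=M0/2=0, d=(M1−M0)/(6·1)=1100/321, b=Δ0−h0·(2M0+M1)/6=-2063/321
seg 1: a=-4, c=M1/2=1100/107, d=(M2−M1)/(6·1)=-1969/321, b=Δ1−h1·(2M1+M2)/6=1237/321
seg 2: a=4, c=M2/2=-869/107, d=(M3−M2)/(6·2)=2321/1284, b=Δ2−h2·(2M2+M3)/6=1930/321
seg 3: a=-2, c=M3/2=583/214, d=(M4−M3)/(6·3)=-583/1926, b=Δ3−h3·(2M3+M4)/6=-1535/321
t_q=19/4 → seg 3, τ=3/4; S=-2+-1535/321·τ+583/214·τ²+-583/1926·τ³=-57273/13696

  seg 0: a=-1 b=-2063/321 c=0 d=1100/321
  seg 1: a=-4 b=1237/321 c=1100/107 d=-1969/321
  seg 2: a=4 b=1930/321 c=-869/107 d=2321/1284
  seg 3: a=-2 b=-1535/321 c=583/214 d=-583/1926
S(19/4) = -57273/13696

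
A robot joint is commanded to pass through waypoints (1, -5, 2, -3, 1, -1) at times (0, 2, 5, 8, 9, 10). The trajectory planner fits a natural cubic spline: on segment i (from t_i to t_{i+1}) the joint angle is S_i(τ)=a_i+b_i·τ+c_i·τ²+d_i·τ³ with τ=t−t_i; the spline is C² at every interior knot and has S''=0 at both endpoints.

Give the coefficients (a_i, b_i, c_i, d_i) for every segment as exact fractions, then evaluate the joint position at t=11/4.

Δ: Δ0=-3, Δ1=7/3, Δ2=-5/3, Δ3=4, Δ4=-2
row 1: diag=10, rhs=32; c'=3/10, d'=16/5
row 2: denom=12−3·3/10=111/10; d'=(-24−3·16/5)/(111/10)=-112/37
row 3: denom=8−3·10/37=266/37; d'=(34−3·-112/37)/(266/37)=797/133
row 4: denom=4−1·37/266=1027/266; d'=(-36−1·797/133)/(1027/266)=-11170/1027
back: M4=-11170/1027
back: M3=797/133−37/266·-11170/1027=7708/1027
back: M2=-112/37−10/37·7708/1027=-5192/1027
back: M1=16/5−3/10·-5192/1027=4844/1027
M: M0=0, M1=4844/1027, M2=-5192/1027, M3=7708/1027, M4=-11170/1027, M5=0
seg 0: a=1, c=M0/2=0, d=(M1−M0)/(6·2)=1211/3081, b=Δ0−h0·(2M0+M1)/6=-14087/3081
seg 1: a=-5, c=M1/2=2422/1027, d=(M2−M1)/(6·3)=-386/711, b=Δ1−h1·(2M1+M2)/6=445/3081
seg 2: a=2, c=M2/2=-2596/1027, d=(M3−M2)/(6·3)=2150/3081, b=Δ2−h2·(2M2+M3)/6=-1121/3081
seg 3: a=-3, c=M3/2=3854/1027, d=(M4−M3)/(6·1)=-9439/3081, b=Δ3−h3·(2M3+M4)/6=10201/3081
seg 4: a=1, c=M4/2=-5585/1027, d=(M5−M4)/(6·1)=5585/3081, b=Δ4−h4·(2M4+M5)/6=5008/3081
t_q=11/4 → seg 1, τ=3/4; S=-5+445/3081·τ+2422/1027·τ²+-386/711·τ³=-124691/32864

  seg 0: a=1 b=-14087/3081 c=0 d=1211/3081
  seg 1: a=-5 b=445/3081 c=2422/1027 d=-386/711
  seg 2: a=2 b=-1121/3081 c=-2596/1027 d=2150/3081
  seg 3: a=-3 b=10201/3081 c=3854/1027 d=-9439/3081
  seg 4: a=1 b=5008/3081 c=-5585/1027 d=5585/3081
S(11/4) = -124691/32864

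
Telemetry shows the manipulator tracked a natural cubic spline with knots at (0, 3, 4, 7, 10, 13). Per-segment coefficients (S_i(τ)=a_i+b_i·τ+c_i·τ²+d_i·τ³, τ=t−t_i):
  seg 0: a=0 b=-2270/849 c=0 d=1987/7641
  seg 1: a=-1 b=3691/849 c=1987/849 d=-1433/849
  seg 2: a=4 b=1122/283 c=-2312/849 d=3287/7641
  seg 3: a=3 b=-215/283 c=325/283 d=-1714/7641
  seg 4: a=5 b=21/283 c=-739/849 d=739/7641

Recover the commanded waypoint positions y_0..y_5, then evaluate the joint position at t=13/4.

y_0 = S_0(0) = a_0 = 0
y_1 = S_1(0) = a_1 = -1
y_2 = S_2(0) = a_2 = 4
y_3 = S_3(0) = a_3 = 3
y_4 = S_4(0) = a_4 = 5
y_5 = S_4(3) = 0
t_q=13/4 is in segment 1 (τ=1/4); S_1(τ)=3745/18112

y_0=0 y_1=-1 y_2=4 y_3=3 y_4=5 y_5=0
S(13/4) = 3745/18112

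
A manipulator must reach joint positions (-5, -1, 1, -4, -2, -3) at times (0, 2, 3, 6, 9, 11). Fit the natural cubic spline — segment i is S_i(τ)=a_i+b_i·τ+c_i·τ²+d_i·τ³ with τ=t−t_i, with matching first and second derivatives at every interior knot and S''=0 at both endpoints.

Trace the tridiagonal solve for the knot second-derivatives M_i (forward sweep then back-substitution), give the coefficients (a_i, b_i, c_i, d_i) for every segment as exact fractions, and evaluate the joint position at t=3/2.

  seg 0: a=-5 b=2793/1559 c=0 d=325/6236
  seg 1: a=-1 b=3768/1559 c=975/3118 d=-2275/3118
  seg 2: a=1 b=2661/3118 c=-2925/1559 d=29077/84186
  seg 3: a=-4 b=-1681/1559 c=11527/9354 d=-18259/84186
  seg 4: a=-2 b=1433/3118 c=-1122/1559 d=187/1559
S(3/2) = -106601/49888

Δ: Δ0=2, Δ1=2, Δ2=-5/3, Δ3=2/3, Δ4=-1/2
row 1: diag=6, rhs=0; c'=1/6, d'=0
row 2: denom=8−1·1/6=47/6; d'=(-22−1·0)/(47/6)=-132/47
row 3: denom=12−3·18/47=510/47; d'=(14−3·-132/47)/(510/47)=31/15
row 4: denom=10−3·47/170=1559/170; d'=(-7−3·31/15)/(1559/170)=-2244/1559
back: M4=-2244/1559
back: M3=31/15−47/170·-2244/1559=11527/4677
back: M2=-132/47−18/47·11527/4677=-5850/1559
back: M1=0−1/6·-5850/1559=975/1559
M: M0=0, M1=975/1559, M2=-5850/1559, M3=11527/4677, M4=-2244/1559, M5=0
seg 0: a=-5, c=M0/2=0, d=(M1−M0)/(6·2)=325/6236, b=Δ0−h0·(2M0+M1)/6=2793/1559
seg 1: a=-1, c=M1/2=975/3118, d=(M2−M1)/(6·1)=-2275/3118, b=Δ1−h1·(2M1+M2)/6=3768/1559
seg 2: a=1, c=M2/2=-2925/1559, d=(M3−M2)/(6·3)=29077/84186, b=Δ2−h2·(2M2+M3)/6=2661/3118
seg 3: a=-4, c=M3/2=11527/9354, d=(M4−M3)/(6·3)=-18259/84186, b=Δ3−h3·(2M3+M4)/6=-1681/1559
seg 4: a=-2, c=M4/2=-1122/1559, d=(M5−M4)/(6·2)=187/1559, b=Δ4−h4·(2M4+M5)/6=1433/3118
t_q=3/2 → seg 0, τ=3/2; S=-5+2793/1559·τ+0·τ²+325/6236·τ³=-106601/49888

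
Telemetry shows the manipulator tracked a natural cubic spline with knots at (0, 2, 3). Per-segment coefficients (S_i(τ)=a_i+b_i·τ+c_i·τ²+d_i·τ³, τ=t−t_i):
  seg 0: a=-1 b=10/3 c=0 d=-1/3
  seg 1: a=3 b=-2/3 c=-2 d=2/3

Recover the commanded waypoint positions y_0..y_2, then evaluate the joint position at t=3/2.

y_0=-1 y_1=3 y_2=1
S(3/2) = 23/8

y_0 = S_0(0) = a_0 = -1
y_1 = S_1(0) = a_1 = 3
y_2 = S_1(1) = 1
t_q=3/2 is in segment 0 (τ=3/2); S_0(τ)=23/8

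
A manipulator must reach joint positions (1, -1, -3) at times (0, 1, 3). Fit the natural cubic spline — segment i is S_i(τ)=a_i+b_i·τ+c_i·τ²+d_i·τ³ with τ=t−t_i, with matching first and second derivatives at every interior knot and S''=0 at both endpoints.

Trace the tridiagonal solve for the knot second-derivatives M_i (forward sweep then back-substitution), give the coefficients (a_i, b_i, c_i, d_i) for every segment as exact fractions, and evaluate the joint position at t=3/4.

Δ: Δ0=-2, Δ1=-1
row 1: diag=6, rhs=6; c'=1/3, d'=1
back: M1=1
M: M0=0, M1=1, M2=0
seg 0: a=1, c=M0/2=0, d=(M1−M0)/(6·1)=1/6, b=Δ0−h0·(2M0+M1)/6=-13/6
seg 1: a=-1, c=M1/2=1/2, d=(M2−M1)/(6·2)=-1/12, b=Δ1−h1·(2M1+M2)/6=-5/3
t_q=3/4 → seg 0, τ=3/4; S=1+-13/6·τ+0·τ²+1/6·τ³=-71/128

  seg 0: a=1 b=-13/6 c=0 d=1/6
  seg 1: a=-1 b=-5/3 c=1/2 d=-1/12
S(3/4) = -71/128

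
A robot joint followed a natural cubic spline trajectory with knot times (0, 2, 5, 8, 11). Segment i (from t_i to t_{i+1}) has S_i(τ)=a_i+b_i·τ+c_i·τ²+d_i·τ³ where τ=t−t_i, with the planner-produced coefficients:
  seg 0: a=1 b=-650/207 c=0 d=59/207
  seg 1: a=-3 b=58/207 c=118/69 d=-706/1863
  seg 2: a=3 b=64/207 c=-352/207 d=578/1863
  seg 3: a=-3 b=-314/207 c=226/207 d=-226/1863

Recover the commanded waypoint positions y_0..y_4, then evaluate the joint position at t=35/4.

y_0 = S_0(0) = a_0 = 1
y_1 = S_1(0) = a_1 = -3
y_2 = S_2(0) = a_2 = 3
y_3 = S_3(0) = a_3 = -3
y_4 = S_3(3) = -1
t_q=35/4 is in segment 3 (τ=3/4); S_3(τ)=-2631/736

y_0=1 y_1=-3 y_2=3 y_3=-3 y_4=-1
S(35/4) = -2631/736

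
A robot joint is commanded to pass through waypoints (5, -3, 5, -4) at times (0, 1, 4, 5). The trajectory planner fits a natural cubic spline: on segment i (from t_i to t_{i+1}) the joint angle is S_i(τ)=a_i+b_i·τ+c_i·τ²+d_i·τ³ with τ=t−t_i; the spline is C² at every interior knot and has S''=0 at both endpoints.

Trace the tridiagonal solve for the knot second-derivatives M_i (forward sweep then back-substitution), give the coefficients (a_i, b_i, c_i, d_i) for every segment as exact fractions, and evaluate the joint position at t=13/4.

Δ: Δ0=-8, Δ1=8/3, Δ2=-9
row 1: diag=8, rhs=64; c'=3/8, d'=8
row 2: denom=8−3·3/8=55/8; d'=(-70−3·8)/(55/8)=-752/55
back: M2=-752/55
back: M1=8−3/8·-752/55=722/55
M: M0=0, M1=722/55, M2=-752/55, M3=0
seg 0: a=5, c=M0/2=0, d=(M1−M0)/(6·1)=361/165, b=Δ0−h0·(2M0+M1)/6=-1681/165
seg 1: a=-3, c=M1/2=361/55, d=(M2−M1)/(6·3)=-67/45, b=Δ1−h1·(2M1+M2)/6=-598/165
seg 2: a=5, c=M2/2=-376/55, d=(M3−M2)/(6·1)=376/165, b=Δ2−h2·(2M2+M3)/6=-733/165
t_q=13/4 → seg 1, τ=9/4; S=-3+-598/165·τ+361/55·τ²+-67/45·τ³=18003/3520

  seg 0: a=5 b=-1681/165 c=0 d=361/165
  seg 1: a=-3 b=-598/165 c=361/55 d=-67/45
  seg 2: a=5 b=-733/165 c=-376/55 d=376/165
S(13/4) = 18003/3520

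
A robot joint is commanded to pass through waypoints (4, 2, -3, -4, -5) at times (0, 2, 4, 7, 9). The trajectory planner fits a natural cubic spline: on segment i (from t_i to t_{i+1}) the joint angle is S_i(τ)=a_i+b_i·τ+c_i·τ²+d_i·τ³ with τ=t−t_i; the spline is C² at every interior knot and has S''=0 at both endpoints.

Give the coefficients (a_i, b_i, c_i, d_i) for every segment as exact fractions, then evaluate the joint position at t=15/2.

Δ: Δ0=-1, Δ1=-5/2, Δ2=-1/3, Δ3=-1/2
row 1: diag=8, rhs=-9; c'=1/4, d'=-9/8
row 2: denom=10−2·1/4=19/2; d'=(13−2·-9/8)/(19/2)=61/38
row 3: denom=10−3·6/19=172/19; d'=(-1−3·61/38)/(172/19)=-221/344
back: M3=-221/344
back: M2=61/38−6/19·-221/344=311/172
back: M1=-9/8−1/4·311/172=-1085/688
M: M0=0, M1=-1085/688, M2=311/172, M3=-221/344, M4=0
seg 0: a=4, c=M0/2=0, d=(M1−M0)/(6·2)=-1085/8256, b=Δ0−h0·(2M0+M1)/6=-979/2064
seg 1: a=2, c=M1/2=-1085/1376, d=(M2−M1)/(6·2)=2329/8256, b=Δ1−h1·(2M1+M2)/6=-2117/1032
seg 2: a=-3, c=M2/2=311/344, d=(M3−M2)/(6·3)=-281/2064, b=Δ2−h2·(2M2+M3)/6=-3757/2064
seg 3: a=-4, c=M3/2=-221/688, d=(M4−M3)/(6·2)=221/4128, b=Δ3−h3·(2M3+M4)/6=-37/516
t_q=15/2 → seg 3, τ=1/2; S=-4+-37/516·τ+-221/688·τ²+221/4128·τ³=-45237/11008

  seg 0: a=4 b=-979/2064 c=0 d=-1085/8256
  seg 1: a=2 b=-2117/1032 c=-1085/1376 d=2329/8256
  seg 2: a=-3 b=-3757/2064 c=311/344 d=-281/2064
  seg 3: a=-4 b=-37/516 c=-221/688 d=221/4128
S(15/2) = -45237/11008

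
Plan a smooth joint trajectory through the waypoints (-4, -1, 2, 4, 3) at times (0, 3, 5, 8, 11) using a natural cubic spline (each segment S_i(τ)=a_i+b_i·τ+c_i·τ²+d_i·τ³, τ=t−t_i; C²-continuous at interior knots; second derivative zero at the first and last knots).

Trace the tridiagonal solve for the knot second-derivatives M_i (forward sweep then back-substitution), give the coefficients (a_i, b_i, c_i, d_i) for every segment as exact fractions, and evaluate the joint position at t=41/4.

  seg 0: a=-4 b=569/708 c=0 d=139/6372
  seg 1: a=-1 b=493/354 c=139/708 d=-101/1416
  seg 2: a=2 b=78/59 c=-41/177 d=7/1593
  seg 3: a=4 b=3/59 c=-34/177 d=34/1593
S(41/4) = 6391/1888

Δ: Δ0=1, Δ1=3/2, Δ2=2/3, Δ3=-1/3
row 1: diag=10, rhs=3; c'=1/5, d'=3/10
row 2: denom=10−2·1/5=48/5; d'=(-5−2·3/10)/(48/5)=-7/12
row 3: denom=12−3·5/16=177/16; d'=(-6−3·-7/12)/(177/16)=-68/177
back: M3=-68/177
back: M2=-7/12−5/16·-68/177=-82/177
back: M1=3/10−1/5·-82/177=139/354
M: M0=0, M1=139/354, M2=-82/177, M3=-68/177, M4=0
seg 0: a=-4, c=M0/2=0, d=(M1−M0)/(6·3)=139/6372, b=Δ0−h0·(2M0+M1)/6=569/708
seg 1: a=-1, c=M1/2=139/708, d=(M2−M1)/(6·2)=-101/1416, b=Δ1−h1·(2M1+M2)/6=493/354
seg 2: a=2, c=M2/2=-41/177, d=(M3−M2)/(6·3)=7/1593, b=Δ2−h2·(2M2+M3)/6=78/59
seg 3: a=4, c=M3/2=-34/177, d=(M4−M3)/(6·3)=34/1593, b=Δ3−h3·(2M3+M4)/6=3/59
t_q=41/4 → seg 3, τ=9/4; S=4+3/59·τ+-34/177·τ²+34/1593·τ³=6391/1888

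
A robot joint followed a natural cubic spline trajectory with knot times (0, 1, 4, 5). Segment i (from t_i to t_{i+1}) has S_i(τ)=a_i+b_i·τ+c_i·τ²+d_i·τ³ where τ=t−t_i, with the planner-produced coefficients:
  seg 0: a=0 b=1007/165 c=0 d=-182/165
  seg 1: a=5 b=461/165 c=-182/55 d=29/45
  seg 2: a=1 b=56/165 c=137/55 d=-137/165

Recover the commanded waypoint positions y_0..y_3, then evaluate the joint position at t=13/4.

y_0 = S_0(0) = a_0 = 0
y_1 = S_1(0) = a_1 = 5
y_2 = S_2(0) = a_2 = 1
y_3 = S_2(1) = 3
t_q=13/4 is in segment 1 (τ=9/4); S_1(τ)=6599/3520

y_0=0 y_1=5 y_2=1 y_3=3
S(13/4) = 6599/3520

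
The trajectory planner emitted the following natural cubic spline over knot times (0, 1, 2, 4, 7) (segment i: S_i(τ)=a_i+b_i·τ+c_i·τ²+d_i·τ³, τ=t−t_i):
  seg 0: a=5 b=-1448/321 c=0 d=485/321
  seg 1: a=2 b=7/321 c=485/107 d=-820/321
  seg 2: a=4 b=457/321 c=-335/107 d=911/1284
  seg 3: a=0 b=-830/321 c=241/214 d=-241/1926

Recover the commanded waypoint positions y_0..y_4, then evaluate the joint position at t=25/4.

y_0=5 y_1=2 y_2=4 y_3=0 y_4=-1
S(25/4) = -21117/13696

y_0 = S_0(0) = a_0 = 5
y_1 = S_1(0) = a_1 = 2
y_2 = S_2(0) = a_2 = 4
y_3 = S_3(0) = a_3 = 0
y_4 = S_3(3) = -1
t_q=25/4 is in segment 3 (τ=9/4); S_3(τ)=-21117/13696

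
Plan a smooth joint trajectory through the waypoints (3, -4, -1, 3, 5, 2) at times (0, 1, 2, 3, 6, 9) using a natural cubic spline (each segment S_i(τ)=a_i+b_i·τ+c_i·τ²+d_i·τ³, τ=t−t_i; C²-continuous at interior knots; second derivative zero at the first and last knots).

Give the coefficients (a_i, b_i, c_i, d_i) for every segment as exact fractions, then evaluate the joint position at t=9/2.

  seg 0: a=3 b=-12037/1257 c=0 d=3238/1257
  seg 1: a=-4 b=-2323/1257 c=3238/419 d=-3620/1257
  seg 2: a=-1 b=6245/1257 c=-382/419 d=-71/1257
  seg 3: a=3 b=3740/1257 c=-453/419 d=1175/11313
  seg 4: a=5 b=-889/1257 c=-184/1257 d=184/11313
S(9/2) = 18037/3352

Δ: Δ0=-7, Δ1=3, Δ2=4, Δ3=2/3, Δ4=-1
row 1: diag=4, rhs=60; c'=1/4, d'=15
row 2: denom=4−1·1/4=15/4; d'=(6−1·15)/(15/4)=-12/5
row 3: denom=8−1·4/15=116/15; d'=(-20−1·-12/5)/(116/15)=-66/29
row 4: denom=12−3·45/116=1257/116; d'=(-10−3·-66/29)/(1257/116)=-368/1257
back: M4=-368/1257
back: M3=-66/29−45/116·-368/1257=-906/419
back: M2=-12/5−4/15·-906/419=-764/419
back: M1=15−1/4·-764/419=6476/419
M: M0=0, M1=6476/419, M2=-764/419, M3=-906/419, M4=-368/1257, M5=0
seg 0: a=3, c=M0/2=0, d=(M1−M0)/(6·1)=3238/1257, b=Δ0−h0·(2M0+M1)/6=-12037/1257
seg 1: a=-4, c=M1/2=3238/419, d=(M2−M1)/(6·1)=-3620/1257, b=Δ1−h1·(2M1+M2)/6=-2323/1257
seg 2: a=-1, c=M2/2=-382/419, d=(M3−M2)/(6·1)=-71/1257, b=Δ2−h2·(2M2+M3)/6=6245/1257
seg 3: a=3, c=M3/2=-453/419, d=(M4−M3)/(6·3)=1175/11313, b=Δ3−h3·(2M3+M4)/6=3740/1257
seg 4: a=5, c=M4/2=-184/1257, d=(M5−M4)/(6·3)=184/11313, b=Δ4−h4·(2M4+M5)/6=-889/1257
t_q=9/2 → seg 3, τ=3/2; S=3+3740/1257·τ+-453/419·τ²+1175/11313·τ³=18037/3352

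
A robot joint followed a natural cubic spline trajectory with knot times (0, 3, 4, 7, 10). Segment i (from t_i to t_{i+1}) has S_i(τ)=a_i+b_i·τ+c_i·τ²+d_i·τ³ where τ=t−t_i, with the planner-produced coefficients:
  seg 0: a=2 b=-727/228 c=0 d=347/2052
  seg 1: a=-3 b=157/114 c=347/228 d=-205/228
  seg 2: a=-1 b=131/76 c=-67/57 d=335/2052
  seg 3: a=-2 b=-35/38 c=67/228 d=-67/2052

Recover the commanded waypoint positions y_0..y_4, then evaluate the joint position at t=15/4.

y_0=2 y_1=-3 y_2=-1 y_3=-2 y_4=-3
S(15/4) = -7249/4864

y_0 = S_0(0) = a_0 = 2
y_1 = S_1(0) = a_1 = -3
y_2 = S_2(0) = a_2 = -1
y_3 = S_3(0) = a_3 = -2
y_4 = S_3(3) = -3
t_q=15/4 is in segment 1 (τ=3/4); S_1(τ)=-7249/4864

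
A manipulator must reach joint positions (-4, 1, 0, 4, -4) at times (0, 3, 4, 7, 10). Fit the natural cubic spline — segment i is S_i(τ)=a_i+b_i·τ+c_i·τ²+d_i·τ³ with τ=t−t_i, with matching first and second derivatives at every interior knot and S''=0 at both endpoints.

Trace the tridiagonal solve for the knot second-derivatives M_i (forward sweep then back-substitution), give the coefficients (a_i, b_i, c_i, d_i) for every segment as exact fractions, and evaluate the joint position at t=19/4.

  seg 0: a=-4 b=163/57 c=0 d=-68/513
  seg 1: a=1 b=-41/57 c=-68/57 d=52/57
  seg 2: a=0 b=-7/19 c=88/57 d=-167/513
  seg 3: a=4 b=2/19 c=-79/57 d=79/513
S(19/4) = 553/1216

Δ: Δ0=5/3, Δ1=-1, Δ2=4/3, Δ3=-8/3
row 1: diag=8, rhs=-16; c'=1/8, d'=-2
row 2: denom=8−1·1/8=63/8; d'=(14−1·-2)/(63/8)=128/63
row 3: denom=12−3·8/21=76/7; d'=(-24−3·128/63)/(76/7)=-158/57
back: M3=-158/57
back: M2=128/63−8/21·-158/57=176/57
back: M1=-2−1/8·176/57=-136/57
M: M0=0, M1=-136/57, M2=176/57, M3=-158/57, M4=0
seg 0: a=-4, c=M0/2=0, d=(M1−M0)/(6·3)=-68/513, b=Δ0−h0·(2M0+M1)/6=163/57
seg 1: a=1, c=M1/2=-68/57, d=(M2−M1)/(6·1)=52/57, b=Δ1−h1·(2M1+M2)/6=-41/57
seg 2: a=0, c=M2/2=88/57, d=(M3−M2)/(6·3)=-167/513, b=Δ2−h2·(2M2+M3)/6=-7/19
seg 3: a=4, c=M3/2=-79/57, d=(M4−M3)/(6·3)=79/513, b=Δ3−h3·(2M3+M4)/6=2/19
t_q=19/4 → seg 2, τ=3/4; S=0+-7/19·τ+88/57·τ²+-167/513·τ³=553/1216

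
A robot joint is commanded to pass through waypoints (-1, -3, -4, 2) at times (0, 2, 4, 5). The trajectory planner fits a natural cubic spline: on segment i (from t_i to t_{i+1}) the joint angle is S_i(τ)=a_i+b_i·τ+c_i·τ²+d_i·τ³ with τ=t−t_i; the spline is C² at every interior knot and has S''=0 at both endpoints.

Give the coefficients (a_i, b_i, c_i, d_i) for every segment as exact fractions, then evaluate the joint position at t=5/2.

Δ: Δ0=-1, Δ1=-1/2, Δ2=6
row 1: diag=8, rhs=3; c'=1/4, d'=3/8
row 2: denom=6−2·1/4=11/2; d'=(39−2·3/8)/(11/2)=153/22
back: M2=153/22
back: M1=3/8−1/4·153/22=-15/11
M: M0=0, M1=-15/11, M2=153/22, M3=0
seg 0: a=-1, c=M0/2=0, d=(M1−M0)/(6·2)=-5/44, b=Δ0−h0·(2M0+M1)/6=-6/11
seg 1: a=-3, c=M1/2=-15/22, d=(M2−M1)/(6·2)=61/88, b=Δ1−h1·(2M1+M2)/6=-21/11
seg 2: a=-4, c=M2/2=153/44, d=(M3−M2)/(6·1)=-51/44, b=Δ2−h2·(2M2+M3)/6=81/22
t_q=5/2 → seg 1, τ=1/2; S=-3+-21/11·τ+-15/22·τ²+61/88·τ³=-2843/704

  seg 0: a=-1 b=-6/11 c=0 d=-5/44
  seg 1: a=-3 b=-21/11 c=-15/22 d=61/88
  seg 2: a=-4 b=81/22 c=153/44 d=-51/44
S(5/2) = -2843/704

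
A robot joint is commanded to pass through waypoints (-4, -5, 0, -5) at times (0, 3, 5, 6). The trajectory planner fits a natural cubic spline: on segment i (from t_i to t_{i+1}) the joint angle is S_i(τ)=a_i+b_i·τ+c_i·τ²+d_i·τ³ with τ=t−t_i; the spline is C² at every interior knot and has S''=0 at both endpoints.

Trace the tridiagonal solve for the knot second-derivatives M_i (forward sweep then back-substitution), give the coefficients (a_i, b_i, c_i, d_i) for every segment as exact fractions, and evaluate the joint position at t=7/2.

Δ: Δ0=-1/3, Δ1=5/2, Δ2=-5
row 1: diag=10, rhs=17; c'=1/5, d'=17/10
row 2: denom=6−2·1/5=28/5; d'=(-45−2·17/10)/(28/5)=-121/14
back: M2=-121/14
back: M1=17/10−1/5·-121/14=24/7
M: M0=0, M1=24/7, M2=-121/14, M3=0
seg 0: a=-4, c=M0/2=0, d=(M1−M0)/(6·3)=4/21, b=Δ0−h0·(2M0+M1)/6=-43/21
seg 1: a=-5, c=M1/2=12/7, d=(M2−M1)/(6·2)=-169/168, b=Δ1−h1·(2M1+M2)/6=65/21
seg 2: a=0, c=M2/2=-121/28, d=(M3−M2)/(6·1)=121/84, b=Δ2−h2·(2M2+M3)/6=-89/42
t_q=7/2 → seg 1, τ=1/2; S=-5+65/21·τ+12/7·τ²+-169/168·τ³=-1411/448

  seg 0: a=-4 b=-43/21 c=0 d=4/21
  seg 1: a=-5 b=65/21 c=12/7 d=-169/168
  seg 2: a=0 b=-89/42 c=-121/28 d=121/84
S(7/2) = -1411/448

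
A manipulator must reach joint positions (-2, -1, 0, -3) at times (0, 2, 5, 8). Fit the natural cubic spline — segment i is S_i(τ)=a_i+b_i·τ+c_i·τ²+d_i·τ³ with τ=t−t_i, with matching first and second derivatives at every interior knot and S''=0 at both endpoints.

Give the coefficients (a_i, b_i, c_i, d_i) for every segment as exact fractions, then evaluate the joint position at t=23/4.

Δ: Δ0=1/2, Δ1=1/3, Δ2=-1
row 1: diag=10, rhs=-1; c'=3/10, d'=-1/10
row 2: denom=12−3·3/10=111/10; d'=(-8−3·-1/10)/(111/10)=-77/111
back: M2=-77/111
back: M1=-1/10−3/10·-77/111=4/37
M: M0=0, M1=4/37, M2=-77/111, M3=0
seg 0: a=-2, c=M0/2=0, d=(M1−M0)/(6·2)=1/111, b=Δ0−h0·(2M0+M1)/6=103/222
seg 1: a=-1, c=M1/2=2/37, d=(M2−M1)/(6·3)=-89/1998, b=Δ1−h1·(2M1+M2)/6=127/222
seg 2: a=0, c=M2/2=-77/222, d=(M3−M2)/(6·3)=77/1998, b=Δ2−h2·(2M2+M3)/6=-34/111
t_q=23/4 → seg 2, τ=3/4; S=0+-34/111·τ+-77/222·τ²+77/1998·τ³=-1935/4736

  seg 0: a=-2 b=103/222 c=0 d=1/111
  seg 1: a=-1 b=127/222 c=2/37 d=-89/1998
  seg 2: a=0 b=-34/111 c=-77/222 d=77/1998
S(23/4) = -1935/4736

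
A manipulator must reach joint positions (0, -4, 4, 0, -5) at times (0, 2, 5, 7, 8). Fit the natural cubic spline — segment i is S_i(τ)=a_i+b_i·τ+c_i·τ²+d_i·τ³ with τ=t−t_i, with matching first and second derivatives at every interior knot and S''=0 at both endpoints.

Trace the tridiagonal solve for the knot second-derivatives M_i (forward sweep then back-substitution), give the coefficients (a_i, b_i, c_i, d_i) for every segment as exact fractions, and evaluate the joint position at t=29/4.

Δ: Δ0=-2, Δ1=8/3, Δ2=-2, Δ3=-5
row 1: diag=10, rhs=28; c'=3/10, d'=14/5
row 2: denom=10−3·3/10=91/10; d'=(-28−3·14/5)/(91/10)=-4
row 3: denom=6−2·20/91=506/91; d'=(-18−2·-4)/(506/91)=-455/253
back: M3=-455/253
back: M2=-4−20/91·-455/253=-912/253
back: M1=14/5−3/10·-912/253=982/253
M: M0=0, M1=982/253, M2=-912/253, M3=-455/253, M4=0
seg 0: a=0, c=M0/2=0, d=(M1−M0)/(6·2)=491/1518, b=Δ0−h0·(2M0+M1)/6=-2500/759
seg 1: a=-4, c=M1/2=491/253, d=(M2−M1)/(6·3)=-947/2277, b=Δ1−h1·(2M1+M2)/6=446/759
seg 2: a=4, c=M2/2=-456/253, d=(M3−M2)/(6·2)=457/3036, b=Δ2−h2·(2M2+M3)/6=761/759
seg 3: a=0, c=M3/2=-455/506, d=(M4−M3)/(6·1)=455/1518, b=Δ3−h3·(2M3+M4)/6=-3340/759
t_q=29/4 → seg 3, τ=1/4; S=0+-3340/759·τ+-455/506·τ²+455/1518·τ³=-37295/32384

  seg 0: a=0 b=-2500/759 c=0 d=491/1518
  seg 1: a=-4 b=446/759 c=491/253 d=-947/2277
  seg 2: a=4 b=761/759 c=-456/253 d=457/3036
  seg 3: a=0 b=-3340/759 c=-455/506 d=455/1518
S(29/4) = -37295/32384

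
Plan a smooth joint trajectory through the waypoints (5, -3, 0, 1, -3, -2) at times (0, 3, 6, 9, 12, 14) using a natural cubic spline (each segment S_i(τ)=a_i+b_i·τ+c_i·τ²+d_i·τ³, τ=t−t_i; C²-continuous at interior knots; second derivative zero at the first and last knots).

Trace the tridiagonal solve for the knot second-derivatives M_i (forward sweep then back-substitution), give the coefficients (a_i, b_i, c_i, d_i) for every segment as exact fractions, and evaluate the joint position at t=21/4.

  seg 0: a=5 b=-11291/3090 c=0 d=113/1030
  seg 1: a=-3 b=-1069/1545 c=1017/1030 d=-785/5562
  seg 2: a=0 b=4393/3090 c=-437/1545 d=-247/9270
  seg 3: a=1 b=-1537/1545 c=-323/618 d=3799/27810
  seg 4: a=-3 b=-1367/3090 c=364/515 d=-182/1545
S(21/4) = -76851/65920

Δ: Δ0=-8/3, Δ1=1, Δ2=1/3, Δ3=-4/3, Δ4=1/2
row 1: diag=12, rhs=22; c'=1/4, d'=11/6
row 2: denom=12−3·1/4=45/4; d'=(-4−3·11/6)/(45/4)=-38/45
row 3: denom=12−3·4/15=56/5; d'=(-10−3·-38/45)/(56/5)=-2/3
row 4: denom=10−3·15/56=515/56; d'=(11−3·-2/3)/(515/56)=728/515
back: M4=728/515
back: M3=-2/3−15/56·728/515=-323/309
back: M2=-38/45−4/15·-323/309=-874/1545
back: M1=11/6−1/4·-874/1545=1017/515
M: M0=0, M1=1017/515, M2=-874/1545, M3=-323/309, M4=728/515, M5=0
seg 0: a=5, c=M0/2=0, d=(M1−M0)/(6·3)=113/1030, b=Δ0−h0·(2M0+M1)/6=-11291/3090
seg 1: a=-3, c=M1/2=1017/1030, d=(M2−M1)/(6·3)=-785/5562, b=Δ1−h1·(2M1+M2)/6=-1069/1545
seg 2: a=0, c=M2/2=-437/1545, d=(M3−M2)/(6·3)=-247/9270, b=Δ2−h2·(2M2+M3)/6=4393/3090
seg 3: a=1, c=M3/2=-323/618, d=(M4−M3)/(6·3)=3799/27810, b=Δ3−h3·(2M3+M4)/6=-1537/1545
seg 4: a=-3, c=M4/2=364/515, d=(M5−M4)/(6·2)=-182/1545, b=Δ4−h4·(2M4+M5)/6=-1367/3090
t_q=21/4 → seg 1, τ=9/4; S=-3+-1069/1545·τ+1017/1030·τ²+-785/5562·τ³=-76851/65920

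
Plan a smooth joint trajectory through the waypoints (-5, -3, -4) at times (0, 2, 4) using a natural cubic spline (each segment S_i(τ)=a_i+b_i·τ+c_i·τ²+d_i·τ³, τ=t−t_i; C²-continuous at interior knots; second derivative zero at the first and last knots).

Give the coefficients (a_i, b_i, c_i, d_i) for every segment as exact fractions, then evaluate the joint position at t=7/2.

Δ: Δ0=1, Δ1=-1/2
row 1: diag=8, rhs=-9; c'=1/4, d'=-9/8
back: M1=-9/8
M: M0=0, M1=-9/8, M2=0
seg 0: a=-5, c=M0/2=0, d=(M1−M0)/(6·2)=-3/32, b=Δ0−h0·(2M0+M1)/6=11/8
seg 1: a=-3, c=M1/2=-9/16, d=(M2−M1)/(6·2)=3/32, b=Δ1−h1·(2M1+M2)/6=1/4
t_q=7/2 → seg 1, τ=3/2; S=-3+1/4·τ+-9/16·τ²+3/32·τ³=-915/256

  seg 0: a=-5 b=11/8 c=0 d=-3/32
  seg 1: a=-3 b=1/4 c=-9/16 d=3/32
S(7/2) = -915/256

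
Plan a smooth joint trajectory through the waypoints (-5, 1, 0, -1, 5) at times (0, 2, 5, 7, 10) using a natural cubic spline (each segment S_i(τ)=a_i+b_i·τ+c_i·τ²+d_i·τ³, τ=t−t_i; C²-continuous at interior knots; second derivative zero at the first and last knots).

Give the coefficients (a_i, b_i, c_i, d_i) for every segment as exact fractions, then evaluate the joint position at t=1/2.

  seg 0: a=-5 b=107/29 c=0 d=-5/29
  seg 1: a=1 b=47/29 c=-30/29 d=100/783
  seg 2: a=0 b=-33/29 c=10/87 d=71/696
  seg 3: a=-1 b=95/174 c=253/348 d=-253/3132
S(1/2) = -737/232

Δ: Δ0=3, Δ1=-1/3, Δ2=-1/2, Δ3=2
row 1: diag=10, rhs=-20; c'=3/10, d'=-2
row 2: denom=10−3·3/10=91/10; d'=(-1−3·-2)/(91/10)=50/91
row 3: denom=10−2·20/91=870/91; d'=(15−2·50/91)/(870/91)=253/174
back: M3=253/174
back: M2=50/91−20/91·253/174=20/87
back: M1=-2−3/10·20/87=-60/29
M: M0=0, M1=-60/29, M2=20/87, M3=253/174, M4=0
seg 0: a=-5, c=M0/2=0, d=(M1−M0)/(6·2)=-5/29, b=Δ0−h0·(2M0+M1)/6=107/29
seg 1: a=1, c=M1/2=-30/29, d=(M2−M1)/(6·3)=100/783, b=Δ1−h1·(2M1+M2)/6=47/29
seg 2: a=0, c=M2/2=10/87, d=(M3−M2)/(6·2)=71/696, b=Δ2−h2·(2M2+M3)/6=-33/29
seg 3: a=-1, c=M3/2=253/348, d=(M4−M3)/(6·3)=-253/3132, b=Δ3−h3·(2M3+M4)/6=95/174
t_q=1/2 → seg 0, τ=1/2; S=-5+107/29·τ+0·τ²+-5/29·τ³=-737/232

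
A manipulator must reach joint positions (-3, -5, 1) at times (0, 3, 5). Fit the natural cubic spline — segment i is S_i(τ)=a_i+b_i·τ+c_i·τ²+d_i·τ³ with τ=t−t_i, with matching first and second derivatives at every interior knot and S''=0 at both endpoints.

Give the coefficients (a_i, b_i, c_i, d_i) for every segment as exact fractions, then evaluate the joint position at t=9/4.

Δ: Δ0=-2/3, Δ1=3
row 1: diag=10, rhs=22; c'=1/5, d'=11/5
back: M1=11/5
M: M0=0, M1=11/5, M2=0
seg 0: a=-3, c=M0/2=0, d=(M1−M0)/(6·3)=11/90, b=Δ0−h0·(2M0+M1)/6=-53/30
seg 1: a=-5, c=M1/2=11/10, d=(M2−M1)/(6·2)=-11/60, b=Δ1−h1·(2M1+M2)/6=23/15
t_q=9/4 → seg 0, τ=9/4; S=-3+-53/30·τ+0·τ²+11/90·τ³=-3573/640

  seg 0: a=-3 b=-53/30 c=0 d=11/90
  seg 1: a=-5 b=23/15 c=11/10 d=-11/60
S(9/4) = -3573/640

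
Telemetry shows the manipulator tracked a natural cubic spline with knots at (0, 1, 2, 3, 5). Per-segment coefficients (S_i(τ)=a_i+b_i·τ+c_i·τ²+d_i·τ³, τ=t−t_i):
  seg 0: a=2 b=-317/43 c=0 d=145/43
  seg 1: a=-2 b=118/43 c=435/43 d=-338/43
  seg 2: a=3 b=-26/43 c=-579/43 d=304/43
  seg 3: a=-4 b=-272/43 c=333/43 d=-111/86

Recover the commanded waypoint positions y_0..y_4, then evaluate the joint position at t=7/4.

y_0 = S_0(0) = a_0 = 2
y_1 = S_1(0) = a_1 = -2
y_2 = S_2(0) = a_2 = 3
y_3 = S_3(0) = a_3 = -4
y_4 = S_3(2) = 4
t_q=7/4 is in segment 1 (τ=3/4); S_1(τ)=3347/1376

y_0=2 y_1=-2 y_2=3 y_3=-4 y_4=4
S(7/4) = 3347/1376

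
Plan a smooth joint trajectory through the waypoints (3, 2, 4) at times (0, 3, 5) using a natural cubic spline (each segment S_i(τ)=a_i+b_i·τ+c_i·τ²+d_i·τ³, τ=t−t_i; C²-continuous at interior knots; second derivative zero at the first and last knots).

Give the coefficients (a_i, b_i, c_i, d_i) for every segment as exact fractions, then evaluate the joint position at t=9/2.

  seg 0: a=3 b=-11/15 c=0 d=2/45
  seg 1: a=2 b=7/15 c=2/5 d=-1/15
S(9/2) = 27/8

Δ: Δ0=-1/3, Δ1=1
row 1: diag=10, rhs=8; c'=1/5, d'=4/5
back: M1=4/5
M: M0=0, M1=4/5, M2=0
seg 0: a=3, c=M0/2=0, d=(M1−M0)/(6·3)=2/45, b=Δ0−h0·(2M0+M1)/6=-11/15
seg 1: a=2, c=M1/2=2/5, d=(M2−M1)/(6·2)=-1/15, b=Δ1−h1·(2M1+M2)/6=7/15
t_q=9/2 → seg 1, τ=3/2; S=2+7/15·τ+2/5·τ²+-1/15·τ³=27/8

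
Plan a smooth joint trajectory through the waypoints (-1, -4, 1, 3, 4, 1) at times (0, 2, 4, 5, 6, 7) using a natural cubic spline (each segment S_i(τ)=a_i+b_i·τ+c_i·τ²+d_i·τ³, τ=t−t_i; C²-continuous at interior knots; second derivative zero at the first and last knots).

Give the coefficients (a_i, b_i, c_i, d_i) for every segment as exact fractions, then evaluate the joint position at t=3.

  seg 0: a=-1 b=-415/157 c=0 d=359/1256
  seg 1: a=-4 b=247/314 c=1077/628 d=-539/1256
  seg 2: a=1 b=392/157 c=-135/157 d=57/157
  seg 3: a=3 b=293/157 c=36/157 d=-172/157
  seg 4: a=4 b=-151/157 c=-480/157 d=160/157
S(3) = -2421/1256

Δ: Δ0=-3/2, Δ1=5/2, Δ2=2, Δ3=1, Δ4=-3
row 1: diag=8, rhs=24; c'=1/4, d'=3
row 2: denom=6−2·1/4=11/2; d'=(-3−2·3)/(11/2)=-18/11
row 3: denom=4−1·2/11=42/11; d'=(-6−1·-18/11)/(42/11)=-8/7
row 4: denom=4−1·11/42=157/42; d'=(-24−1·-8/7)/(157/42)=-960/157
back: M4=-960/157
back: M3=-8/7−11/42·-960/157=72/157
back: M2=-18/11−2/11·72/157=-270/157
back: M1=3−1/4·-270/157=1077/314
M: M0=0, M1=1077/314, M2=-270/157, M3=72/157, M4=-960/157, M5=0
seg 0: a=-1, c=M0/2=0, d=(M1−M0)/(6·2)=359/1256, b=Δ0−h0·(2M0+M1)/6=-415/157
seg 1: a=-4, c=M1/2=1077/628, d=(M2−M1)/(6·2)=-539/1256, b=Δ1−h1·(2M1+M2)/6=247/314
seg 2: a=1, c=M2/2=-135/157, d=(M3−M2)/(6·1)=57/157, b=Δ2−h2·(2M2+M3)/6=392/157
seg 3: a=3, c=M3/2=36/157, d=(M4−M3)/(6·1)=-172/157, b=Δ3−h3·(2M3+M4)/6=293/157
seg 4: a=4, c=M4/2=-480/157, d=(M5−M4)/(6·1)=160/157, b=Δ4−h4·(2M4+M5)/6=-151/157
t_q=3 → seg 1, τ=1; S=-4+247/314·τ+1077/628·τ²+-539/1256·τ³=-2421/1256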